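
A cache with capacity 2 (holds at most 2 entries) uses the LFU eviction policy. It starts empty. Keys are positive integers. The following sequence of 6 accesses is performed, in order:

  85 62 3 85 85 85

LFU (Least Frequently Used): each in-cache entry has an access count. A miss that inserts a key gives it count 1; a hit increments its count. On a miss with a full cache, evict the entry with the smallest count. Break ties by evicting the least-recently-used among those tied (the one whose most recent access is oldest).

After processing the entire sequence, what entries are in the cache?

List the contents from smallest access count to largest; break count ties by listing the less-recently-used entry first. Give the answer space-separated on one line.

LFU simulation (capacity=2):
  1. access 85: MISS. Cache: [85(c=1)]
  2. access 62: MISS. Cache: [85(c=1) 62(c=1)]
  3. access 3: MISS, evict 85(c=1). Cache: [62(c=1) 3(c=1)]
  4. access 85: MISS, evict 62(c=1). Cache: [3(c=1) 85(c=1)]
  5. access 85: HIT, count now 2. Cache: [3(c=1) 85(c=2)]
  6. access 85: HIT, count now 3. Cache: [3(c=1) 85(c=3)]
Total: 2 hits, 4 misses, 2 evictions

Answer: 3 85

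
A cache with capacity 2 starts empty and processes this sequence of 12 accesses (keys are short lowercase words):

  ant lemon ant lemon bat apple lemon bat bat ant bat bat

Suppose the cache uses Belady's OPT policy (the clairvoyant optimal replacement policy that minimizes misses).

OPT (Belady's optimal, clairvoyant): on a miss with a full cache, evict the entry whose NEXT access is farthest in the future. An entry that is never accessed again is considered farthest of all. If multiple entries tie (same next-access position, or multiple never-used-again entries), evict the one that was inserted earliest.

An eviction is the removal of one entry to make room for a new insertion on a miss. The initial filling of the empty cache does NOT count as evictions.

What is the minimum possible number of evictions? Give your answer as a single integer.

OPT (Belady) simulation (capacity=2):
  1. access ant: MISS. Cache: [ant]
  2. access lemon: MISS. Cache: [ant lemon]
  3. access ant: HIT. Next use of ant: step 10. Cache: [ant lemon]
  4. access lemon: HIT. Next use of lemon: step 7. Cache: [ant lemon]
  5. access bat: MISS, evict ant (next use: step 10). Cache: [lemon bat]
  6. access apple: MISS, evict bat (next use: step 8). Cache: [lemon apple]
  7. access lemon: HIT. Next use of lemon: never. Cache: [lemon apple]
  8. access bat: MISS, evict lemon (next use: never). Cache: [apple bat]
  9. access bat: HIT. Next use of bat: step 11. Cache: [apple bat]
  10. access ant: MISS, evict apple (next use: never). Cache: [bat ant]
  11. access bat: HIT. Next use of bat: step 12. Cache: [bat ant]
  12. access bat: HIT. Next use of bat: never. Cache: [bat ant]
Total: 6 hits, 6 misses, 4 evictions

Answer: 4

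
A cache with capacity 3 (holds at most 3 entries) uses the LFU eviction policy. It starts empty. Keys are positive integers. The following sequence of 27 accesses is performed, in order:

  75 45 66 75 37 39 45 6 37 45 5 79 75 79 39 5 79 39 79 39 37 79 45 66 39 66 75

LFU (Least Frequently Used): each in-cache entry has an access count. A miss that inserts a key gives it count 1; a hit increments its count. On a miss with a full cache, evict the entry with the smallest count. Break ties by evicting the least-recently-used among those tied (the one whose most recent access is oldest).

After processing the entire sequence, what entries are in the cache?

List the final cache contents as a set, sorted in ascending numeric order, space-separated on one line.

Answer: 66 75 79

Derivation:
LFU simulation (capacity=3):
  1. access 75: MISS. Cache: [75(c=1)]
  2. access 45: MISS. Cache: [75(c=1) 45(c=1)]
  3. access 66: MISS. Cache: [75(c=1) 45(c=1) 66(c=1)]
  4. access 75: HIT, count now 2. Cache: [45(c=1) 66(c=1) 75(c=2)]
  5. access 37: MISS, evict 45(c=1). Cache: [66(c=1) 37(c=1) 75(c=2)]
  6. access 39: MISS, evict 66(c=1). Cache: [37(c=1) 39(c=1) 75(c=2)]
  7. access 45: MISS, evict 37(c=1). Cache: [39(c=1) 45(c=1) 75(c=2)]
  8. access 6: MISS, evict 39(c=1). Cache: [45(c=1) 6(c=1) 75(c=2)]
  9. access 37: MISS, evict 45(c=1). Cache: [6(c=1) 37(c=1) 75(c=2)]
  10. access 45: MISS, evict 6(c=1). Cache: [37(c=1) 45(c=1) 75(c=2)]
  11. access 5: MISS, evict 37(c=1). Cache: [45(c=1) 5(c=1) 75(c=2)]
  12. access 79: MISS, evict 45(c=1). Cache: [5(c=1) 79(c=1) 75(c=2)]
  13. access 75: HIT, count now 3. Cache: [5(c=1) 79(c=1) 75(c=3)]
  14. access 79: HIT, count now 2. Cache: [5(c=1) 79(c=2) 75(c=3)]
  15. access 39: MISS, evict 5(c=1). Cache: [39(c=1) 79(c=2) 75(c=3)]
  16. access 5: MISS, evict 39(c=1). Cache: [5(c=1) 79(c=2) 75(c=3)]
  17. access 79: HIT, count now 3. Cache: [5(c=1) 75(c=3) 79(c=3)]
  18. access 39: MISS, evict 5(c=1). Cache: [39(c=1) 75(c=3) 79(c=3)]
  19. access 79: HIT, count now 4. Cache: [39(c=1) 75(c=3) 79(c=4)]
  20. access 39: HIT, count now 2. Cache: [39(c=2) 75(c=3) 79(c=4)]
  21. access 37: MISS, evict 39(c=2). Cache: [37(c=1) 75(c=3) 79(c=4)]
  22. access 79: HIT, count now 5. Cache: [37(c=1) 75(c=3) 79(c=5)]
  23. access 45: MISS, evict 37(c=1). Cache: [45(c=1) 75(c=3) 79(c=5)]
  24. access 66: MISS, evict 45(c=1). Cache: [66(c=1) 75(c=3) 79(c=5)]
  25. access 39: MISS, evict 66(c=1). Cache: [39(c=1) 75(c=3) 79(c=5)]
  26. access 66: MISS, evict 39(c=1). Cache: [66(c=1) 75(c=3) 79(c=5)]
  27. access 75: HIT, count now 4. Cache: [66(c=1) 75(c=4) 79(c=5)]
Total: 8 hits, 19 misses, 16 evictions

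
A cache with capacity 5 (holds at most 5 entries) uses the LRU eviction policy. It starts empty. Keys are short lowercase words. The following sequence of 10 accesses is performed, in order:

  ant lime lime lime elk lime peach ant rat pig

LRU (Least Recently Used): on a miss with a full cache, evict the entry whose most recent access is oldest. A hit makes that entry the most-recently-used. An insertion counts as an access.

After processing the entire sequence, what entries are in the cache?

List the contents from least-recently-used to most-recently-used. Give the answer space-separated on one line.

Answer: lime peach ant rat pig

Derivation:
LRU simulation (capacity=5):
  1. access ant: MISS. Cache (LRU->MRU): [ant]
  2. access lime: MISS. Cache (LRU->MRU): [ant lime]
  3. access lime: HIT. Cache (LRU->MRU): [ant lime]
  4. access lime: HIT. Cache (LRU->MRU): [ant lime]
  5. access elk: MISS. Cache (LRU->MRU): [ant lime elk]
  6. access lime: HIT. Cache (LRU->MRU): [ant elk lime]
  7. access peach: MISS. Cache (LRU->MRU): [ant elk lime peach]
  8. access ant: HIT. Cache (LRU->MRU): [elk lime peach ant]
  9. access rat: MISS. Cache (LRU->MRU): [elk lime peach ant rat]
  10. access pig: MISS, evict elk. Cache (LRU->MRU): [lime peach ant rat pig]
Total: 4 hits, 6 misses, 1 evictions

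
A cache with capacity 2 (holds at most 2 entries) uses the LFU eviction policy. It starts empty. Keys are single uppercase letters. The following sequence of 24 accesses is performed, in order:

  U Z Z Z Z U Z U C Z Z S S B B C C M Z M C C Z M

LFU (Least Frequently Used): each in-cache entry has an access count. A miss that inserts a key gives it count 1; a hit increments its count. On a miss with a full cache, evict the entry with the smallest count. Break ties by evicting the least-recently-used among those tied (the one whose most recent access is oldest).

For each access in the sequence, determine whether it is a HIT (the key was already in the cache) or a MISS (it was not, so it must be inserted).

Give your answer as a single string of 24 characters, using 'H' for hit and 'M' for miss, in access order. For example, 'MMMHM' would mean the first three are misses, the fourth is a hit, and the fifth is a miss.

LFU simulation (capacity=2):
  1. access U: MISS. Cache: [U(c=1)]
  2. access Z: MISS. Cache: [U(c=1) Z(c=1)]
  3. access Z: HIT, count now 2. Cache: [U(c=1) Z(c=2)]
  4. access Z: HIT, count now 3. Cache: [U(c=1) Z(c=3)]
  5. access Z: HIT, count now 4. Cache: [U(c=1) Z(c=4)]
  6. access U: HIT, count now 2. Cache: [U(c=2) Z(c=4)]
  7. access Z: HIT, count now 5. Cache: [U(c=2) Z(c=5)]
  8. access U: HIT, count now 3. Cache: [U(c=3) Z(c=5)]
  9. access C: MISS, evict U(c=3). Cache: [C(c=1) Z(c=5)]
  10. access Z: HIT, count now 6. Cache: [C(c=1) Z(c=6)]
  11. access Z: HIT, count now 7. Cache: [C(c=1) Z(c=7)]
  12. access S: MISS, evict C(c=1). Cache: [S(c=1) Z(c=7)]
  13. access S: HIT, count now 2. Cache: [S(c=2) Z(c=7)]
  14. access B: MISS, evict S(c=2). Cache: [B(c=1) Z(c=7)]
  15. access B: HIT, count now 2. Cache: [B(c=2) Z(c=7)]
  16. access C: MISS, evict B(c=2). Cache: [C(c=1) Z(c=7)]
  17. access C: HIT, count now 2. Cache: [C(c=2) Z(c=7)]
  18. access M: MISS, evict C(c=2). Cache: [M(c=1) Z(c=7)]
  19. access Z: HIT, count now 8. Cache: [M(c=1) Z(c=8)]
  20. access M: HIT, count now 2. Cache: [M(c=2) Z(c=8)]
  21. access C: MISS, evict M(c=2). Cache: [C(c=1) Z(c=8)]
  22. access C: HIT, count now 2. Cache: [C(c=2) Z(c=8)]
  23. access Z: HIT, count now 9. Cache: [C(c=2) Z(c=9)]
  24. access M: MISS, evict C(c=2). Cache: [M(c=1) Z(c=9)]
Total: 15 hits, 9 misses, 7 evictions

Answer: MMHHHHHHMHHMHMHMHMHHMHHM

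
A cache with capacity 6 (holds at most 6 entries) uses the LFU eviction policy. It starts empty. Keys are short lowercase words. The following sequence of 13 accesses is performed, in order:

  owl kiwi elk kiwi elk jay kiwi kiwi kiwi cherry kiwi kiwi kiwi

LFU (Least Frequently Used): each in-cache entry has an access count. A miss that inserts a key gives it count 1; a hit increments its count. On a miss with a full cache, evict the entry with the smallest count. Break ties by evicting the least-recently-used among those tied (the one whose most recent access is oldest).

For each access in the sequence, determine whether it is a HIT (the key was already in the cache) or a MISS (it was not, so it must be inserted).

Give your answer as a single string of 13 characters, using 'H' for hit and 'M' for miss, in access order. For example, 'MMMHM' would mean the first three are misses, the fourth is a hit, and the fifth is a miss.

Answer: MMMHHMHHHMHHH

Derivation:
LFU simulation (capacity=6):
  1. access owl: MISS. Cache: [owl(c=1)]
  2. access kiwi: MISS. Cache: [owl(c=1) kiwi(c=1)]
  3. access elk: MISS. Cache: [owl(c=1) kiwi(c=1) elk(c=1)]
  4. access kiwi: HIT, count now 2. Cache: [owl(c=1) elk(c=1) kiwi(c=2)]
  5. access elk: HIT, count now 2. Cache: [owl(c=1) kiwi(c=2) elk(c=2)]
  6. access jay: MISS. Cache: [owl(c=1) jay(c=1) kiwi(c=2) elk(c=2)]
  7. access kiwi: HIT, count now 3. Cache: [owl(c=1) jay(c=1) elk(c=2) kiwi(c=3)]
  8. access kiwi: HIT, count now 4. Cache: [owl(c=1) jay(c=1) elk(c=2) kiwi(c=4)]
  9. access kiwi: HIT, count now 5. Cache: [owl(c=1) jay(c=1) elk(c=2) kiwi(c=5)]
  10. access cherry: MISS. Cache: [owl(c=1) jay(c=1) cherry(c=1) elk(c=2) kiwi(c=5)]
  11. access kiwi: HIT, count now 6. Cache: [owl(c=1) jay(c=1) cherry(c=1) elk(c=2) kiwi(c=6)]
  12. access kiwi: HIT, count now 7. Cache: [owl(c=1) jay(c=1) cherry(c=1) elk(c=2) kiwi(c=7)]
  13. access kiwi: HIT, count now 8. Cache: [owl(c=1) jay(c=1) cherry(c=1) elk(c=2) kiwi(c=8)]
Total: 8 hits, 5 misses, 0 evictions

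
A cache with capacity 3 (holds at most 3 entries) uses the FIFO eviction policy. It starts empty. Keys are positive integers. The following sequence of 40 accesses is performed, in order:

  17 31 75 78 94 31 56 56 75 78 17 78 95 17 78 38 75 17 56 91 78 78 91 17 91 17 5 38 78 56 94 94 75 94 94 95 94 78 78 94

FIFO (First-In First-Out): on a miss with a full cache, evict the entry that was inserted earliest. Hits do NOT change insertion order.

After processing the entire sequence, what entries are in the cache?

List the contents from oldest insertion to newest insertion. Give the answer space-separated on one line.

FIFO simulation (capacity=3):
  1. access 17: MISS. Cache (old->new): [17]
  2. access 31: MISS. Cache (old->new): [17 31]
  3. access 75: MISS. Cache (old->new): [17 31 75]
  4. access 78: MISS, evict 17. Cache (old->new): [31 75 78]
  5. access 94: MISS, evict 31. Cache (old->new): [75 78 94]
  6. access 31: MISS, evict 75. Cache (old->new): [78 94 31]
  7. access 56: MISS, evict 78. Cache (old->new): [94 31 56]
  8. access 56: HIT. Cache (old->new): [94 31 56]
  9. access 75: MISS, evict 94. Cache (old->new): [31 56 75]
  10. access 78: MISS, evict 31. Cache (old->new): [56 75 78]
  11. access 17: MISS, evict 56. Cache (old->new): [75 78 17]
  12. access 78: HIT. Cache (old->new): [75 78 17]
  13. access 95: MISS, evict 75. Cache (old->new): [78 17 95]
  14. access 17: HIT. Cache (old->new): [78 17 95]
  15. access 78: HIT. Cache (old->new): [78 17 95]
  16. access 38: MISS, evict 78. Cache (old->new): [17 95 38]
  17. access 75: MISS, evict 17. Cache (old->new): [95 38 75]
  18. access 17: MISS, evict 95. Cache (old->new): [38 75 17]
  19. access 56: MISS, evict 38. Cache (old->new): [75 17 56]
  20. access 91: MISS, evict 75. Cache (old->new): [17 56 91]
  21. access 78: MISS, evict 17. Cache (old->new): [56 91 78]
  22. access 78: HIT. Cache (old->new): [56 91 78]
  23. access 91: HIT. Cache (old->new): [56 91 78]
  24. access 17: MISS, evict 56. Cache (old->new): [91 78 17]
  25. access 91: HIT. Cache (old->new): [91 78 17]
  26. access 17: HIT. Cache (old->new): [91 78 17]
  27. access 5: MISS, evict 91. Cache (old->new): [78 17 5]
  28. access 38: MISS, evict 78. Cache (old->new): [17 5 38]
  29. access 78: MISS, evict 17. Cache (old->new): [5 38 78]
  30. access 56: MISS, evict 5. Cache (old->new): [38 78 56]
  31. access 94: MISS, evict 38. Cache (old->new): [78 56 94]
  32. access 94: HIT. Cache (old->new): [78 56 94]
  33. access 75: MISS, evict 78. Cache (old->new): [56 94 75]
  34. access 94: HIT. Cache (old->new): [56 94 75]
  35. access 94: HIT. Cache (old->new): [56 94 75]
  36. access 95: MISS, evict 56. Cache (old->new): [94 75 95]
  37. access 94: HIT. Cache (old->new): [94 75 95]
  38. access 78: MISS, evict 94. Cache (old->new): [75 95 78]
  39. access 78: HIT. Cache (old->new): [75 95 78]
  40. access 94: MISS, evict 75. Cache (old->new): [95 78 94]
Total: 13 hits, 27 misses, 24 evictions

Answer: 95 78 94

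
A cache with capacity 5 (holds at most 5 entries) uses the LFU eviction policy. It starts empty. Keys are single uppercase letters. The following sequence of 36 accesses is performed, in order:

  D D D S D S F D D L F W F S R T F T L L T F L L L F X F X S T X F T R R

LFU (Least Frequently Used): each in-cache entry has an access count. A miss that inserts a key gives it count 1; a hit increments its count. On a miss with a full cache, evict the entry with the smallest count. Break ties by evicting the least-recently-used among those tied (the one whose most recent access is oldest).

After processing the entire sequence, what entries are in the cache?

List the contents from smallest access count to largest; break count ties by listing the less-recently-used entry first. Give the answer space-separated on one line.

Answer: R L T D F

Derivation:
LFU simulation (capacity=5):
  1. access D: MISS. Cache: [D(c=1)]
  2. access D: HIT, count now 2. Cache: [D(c=2)]
  3. access D: HIT, count now 3. Cache: [D(c=3)]
  4. access S: MISS. Cache: [S(c=1) D(c=3)]
  5. access D: HIT, count now 4. Cache: [S(c=1) D(c=4)]
  6. access S: HIT, count now 2. Cache: [S(c=2) D(c=4)]
  7. access F: MISS. Cache: [F(c=1) S(c=2) D(c=4)]
  8. access D: HIT, count now 5. Cache: [F(c=1) S(c=2) D(c=5)]
  9. access D: HIT, count now 6. Cache: [F(c=1) S(c=2) D(c=6)]
  10. access L: MISS. Cache: [F(c=1) L(c=1) S(c=2) D(c=6)]
  11. access F: HIT, count now 2. Cache: [L(c=1) S(c=2) F(c=2) D(c=6)]
  12. access W: MISS. Cache: [L(c=1) W(c=1) S(c=2) F(c=2) D(c=6)]
  13. access F: HIT, count now 3. Cache: [L(c=1) W(c=1) S(c=2) F(c=3) D(c=6)]
  14. access S: HIT, count now 3. Cache: [L(c=1) W(c=1) F(c=3) S(c=3) D(c=6)]
  15. access R: MISS, evict L(c=1). Cache: [W(c=1) R(c=1) F(c=3) S(c=3) D(c=6)]
  16. access T: MISS, evict W(c=1). Cache: [R(c=1) T(c=1) F(c=3) S(c=3) D(c=6)]
  17. access F: HIT, count now 4. Cache: [R(c=1) T(c=1) S(c=3) F(c=4) D(c=6)]
  18. access T: HIT, count now 2. Cache: [R(c=1) T(c=2) S(c=3) F(c=4) D(c=6)]
  19. access L: MISS, evict R(c=1). Cache: [L(c=1) T(c=2) S(c=3) F(c=4) D(c=6)]
  20. access L: HIT, count now 2. Cache: [T(c=2) L(c=2) S(c=3) F(c=4) D(c=6)]
  21. access T: HIT, count now 3. Cache: [L(c=2) S(c=3) T(c=3) F(c=4) D(c=6)]
  22. access F: HIT, count now 5. Cache: [L(c=2) S(c=3) T(c=3) F(c=5) D(c=6)]
  23. access L: HIT, count now 3. Cache: [S(c=3) T(c=3) L(c=3) F(c=5) D(c=6)]
  24. access L: HIT, count now 4. Cache: [S(c=3) T(c=3) L(c=4) F(c=5) D(c=6)]
  25. access L: HIT, count now 5. Cache: [S(c=3) T(c=3) F(c=5) L(c=5) D(c=6)]
  26. access F: HIT, count now 6. Cache: [S(c=3) T(c=3) L(c=5) D(c=6) F(c=6)]
  27. access X: MISS, evict S(c=3). Cache: [X(c=1) T(c=3) L(c=5) D(c=6) F(c=6)]
  28. access F: HIT, count now 7. Cache: [X(c=1) T(c=3) L(c=5) D(c=6) F(c=7)]
  29. access X: HIT, count now 2. Cache: [X(c=2) T(c=3) L(c=5) D(c=6) F(c=7)]
  30. access S: MISS, evict X(c=2). Cache: [S(c=1) T(c=3) L(c=5) D(c=6) F(c=7)]
  31. access T: HIT, count now 4. Cache: [S(c=1) T(c=4) L(c=5) D(c=6) F(c=7)]
  32. access X: MISS, evict S(c=1). Cache: [X(c=1) T(c=4) L(c=5) D(c=6) F(c=7)]
  33. access F: HIT, count now 8. Cache: [X(c=1) T(c=4) L(c=5) D(c=6) F(c=8)]
  34. access T: HIT, count now 5. Cache: [X(c=1) L(c=5) T(c=5) D(c=6) F(c=8)]
  35. access R: MISS, evict X(c=1). Cache: [R(c=1) L(c=5) T(c=5) D(c=6) F(c=8)]
  36. access R: HIT, count now 2. Cache: [R(c=2) L(c=5) T(c=5) D(c=6) F(c=8)]
Total: 24 hits, 12 misses, 7 evictions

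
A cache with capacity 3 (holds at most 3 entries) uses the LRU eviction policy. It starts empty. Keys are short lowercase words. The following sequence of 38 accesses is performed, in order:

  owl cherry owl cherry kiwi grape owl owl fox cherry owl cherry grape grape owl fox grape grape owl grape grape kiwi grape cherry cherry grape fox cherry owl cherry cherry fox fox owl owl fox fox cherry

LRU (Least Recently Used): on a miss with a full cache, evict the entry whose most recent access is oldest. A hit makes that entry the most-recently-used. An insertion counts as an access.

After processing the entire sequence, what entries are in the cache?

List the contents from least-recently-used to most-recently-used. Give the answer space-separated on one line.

Answer: owl fox cherry

Derivation:
LRU simulation (capacity=3):
  1. access owl: MISS. Cache (LRU->MRU): [owl]
  2. access cherry: MISS. Cache (LRU->MRU): [owl cherry]
  3. access owl: HIT. Cache (LRU->MRU): [cherry owl]
  4. access cherry: HIT. Cache (LRU->MRU): [owl cherry]
  5. access kiwi: MISS. Cache (LRU->MRU): [owl cherry kiwi]
  6. access grape: MISS, evict owl. Cache (LRU->MRU): [cherry kiwi grape]
  7. access owl: MISS, evict cherry. Cache (LRU->MRU): [kiwi grape owl]
  8. access owl: HIT. Cache (LRU->MRU): [kiwi grape owl]
  9. access fox: MISS, evict kiwi. Cache (LRU->MRU): [grape owl fox]
  10. access cherry: MISS, evict grape. Cache (LRU->MRU): [owl fox cherry]
  11. access owl: HIT. Cache (LRU->MRU): [fox cherry owl]
  12. access cherry: HIT. Cache (LRU->MRU): [fox owl cherry]
  13. access grape: MISS, evict fox. Cache (LRU->MRU): [owl cherry grape]
  14. access grape: HIT. Cache (LRU->MRU): [owl cherry grape]
  15. access owl: HIT. Cache (LRU->MRU): [cherry grape owl]
  16. access fox: MISS, evict cherry. Cache (LRU->MRU): [grape owl fox]
  17. access grape: HIT. Cache (LRU->MRU): [owl fox grape]
  18. access grape: HIT. Cache (LRU->MRU): [owl fox grape]
  19. access owl: HIT. Cache (LRU->MRU): [fox grape owl]
  20. access grape: HIT. Cache (LRU->MRU): [fox owl grape]
  21. access grape: HIT. Cache (LRU->MRU): [fox owl grape]
  22. access kiwi: MISS, evict fox. Cache (LRU->MRU): [owl grape kiwi]
  23. access grape: HIT. Cache (LRU->MRU): [owl kiwi grape]
  24. access cherry: MISS, evict owl. Cache (LRU->MRU): [kiwi grape cherry]
  25. access cherry: HIT. Cache (LRU->MRU): [kiwi grape cherry]
  26. access grape: HIT. Cache (LRU->MRU): [kiwi cherry grape]
  27. access fox: MISS, evict kiwi. Cache (LRU->MRU): [cherry grape fox]
  28. access cherry: HIT. Cache (LRU->MRU): [grape fox cherry]
  29. access owl: MISS, evict grape. Cache (LRU->MRU): [fox cherry owl]
  30. access cherry: HIT. Cache (LRU->MRU): [fox owl cherry]
  31. access cherry: HIT. Cache (LRU->MRU): [fox owl cherry]
  32. access fox: HIT. Cache (LRU->MRU): [owl cherry fox]
  33. access fox: HIT. Cache (LRU->MRU): [owl cherry fox]
  34. access owl: HIT. Cache (LRU->MRU): [cherry fox owl]
  35. access owl: HIT. Cache (LRU->MRU): [cherry fox owl]
  36. access fox: HIT. Cache (LRU->MRU): [cherry owl fox]
  37. access fox: HIT. Cache (LRU->MRU): [cherry owl fox]
  38. access cherry: HIT. Cache (LRU->MRU): [owl fox cherry]
Total: 25 hits, 13 misses, 10 evictions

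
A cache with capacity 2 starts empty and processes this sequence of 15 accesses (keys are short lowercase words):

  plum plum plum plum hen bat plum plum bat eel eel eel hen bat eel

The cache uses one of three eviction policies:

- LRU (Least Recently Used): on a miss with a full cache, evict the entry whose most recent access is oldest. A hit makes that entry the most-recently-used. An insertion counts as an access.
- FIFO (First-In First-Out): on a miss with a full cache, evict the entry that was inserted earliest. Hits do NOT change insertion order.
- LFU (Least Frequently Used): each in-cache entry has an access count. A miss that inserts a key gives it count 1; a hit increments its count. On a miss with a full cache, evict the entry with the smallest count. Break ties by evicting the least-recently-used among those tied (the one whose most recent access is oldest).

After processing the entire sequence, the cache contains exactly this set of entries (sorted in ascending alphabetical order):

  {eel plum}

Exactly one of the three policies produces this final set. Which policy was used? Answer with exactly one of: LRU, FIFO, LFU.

Simulating under each policy and comparing final sets:
  LRU: final set = {bat eel} -> differs
  FIFO: final set = {bat eel} -> differs
  LFU: final set = {eel plum} -> MATCHES target
Only LFU produces the target set.

Answer: LFU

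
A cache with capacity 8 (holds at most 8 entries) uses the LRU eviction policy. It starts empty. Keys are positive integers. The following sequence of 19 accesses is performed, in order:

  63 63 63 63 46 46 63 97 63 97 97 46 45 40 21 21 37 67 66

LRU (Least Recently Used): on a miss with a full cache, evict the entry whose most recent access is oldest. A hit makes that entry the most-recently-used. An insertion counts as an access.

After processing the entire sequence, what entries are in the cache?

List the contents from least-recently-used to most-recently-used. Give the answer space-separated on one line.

Answer: 97 46 45 40 21 37 67 66

Derivation:
LRU simulation (capacity=8):
  1. access 63: MISS. Cache (LRU->MRU): [63]
  2. access 63: HIT. Cache (LRU->MRU): [63]
  3. access 63: HIT. Cache (LRU->MRU): [63]
  4. access 63: HIT. Cache (LRU->MRU): [63]
  5. access 46: MISS. Cache (LRU->MRU): [63 46]
  6. access 46: HIT. Cache (LRU->MRU): [63 46]
  7. access 63: HIT. Cache (LRU->MRU): [46 63]
  8. access 97: MISS. Cache (LRU->MRU): [46 63 97]
  9. access 63: HIT. Cache (LRU->MRU): [46 97 63]
  10. access 97: HIT. Cache (LRU->MRU): [46 63 97]
  11. access 97: HIT. Cache (LRU->MRU): [46 63 97]
  12. access 46: HIT. Cache (LRU->MRU): [63 97 46]
  13. access 45: MISS. Cache (LRU->MRU): [63 97 46 45]
  14. access 40: MISS. Cache (LRU->MRU): [63 97 46 45 40]
  15. access 21: MISS. Cache (LRU->MRU): [63 97 46 45 40 21]
  16. access 21: HIT. Cache (LRU->MRU): [63 97 46 45 40 21]
  17. access 37: MISS. Cache (LRU->MRU): [63 97 46 45 40 21 37]
  18. access 67: MISS. Cache (LRU->MRU): [63 97 46 45 40 21 37 67]
  19. access 66: MISS, evict 63. Cache (LRU->MRU): [97 46 45 40 21 37 67 66]
Total: 10 hits, 9 misses, 1 evictions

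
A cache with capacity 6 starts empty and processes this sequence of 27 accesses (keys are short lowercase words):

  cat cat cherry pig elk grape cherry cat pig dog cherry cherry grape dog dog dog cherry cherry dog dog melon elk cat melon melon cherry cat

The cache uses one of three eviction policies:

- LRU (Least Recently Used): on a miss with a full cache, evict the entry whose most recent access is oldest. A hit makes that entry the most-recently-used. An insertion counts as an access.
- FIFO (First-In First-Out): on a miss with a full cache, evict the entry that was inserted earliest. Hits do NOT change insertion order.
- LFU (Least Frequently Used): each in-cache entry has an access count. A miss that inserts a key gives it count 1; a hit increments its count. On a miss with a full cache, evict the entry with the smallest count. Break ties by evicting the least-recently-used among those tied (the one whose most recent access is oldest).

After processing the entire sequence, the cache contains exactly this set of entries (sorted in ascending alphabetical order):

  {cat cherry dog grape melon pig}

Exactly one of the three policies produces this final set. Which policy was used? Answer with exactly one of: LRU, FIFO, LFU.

Simulating under each policy and comparing final sets:
  LRU: final set = {cat cherry dog elk grape melon} -> differs
  FIFO: final set = {cat cherry dog elk grape melon} -> differs
  LFU: final set = {cat cherry dog grape melon pig} -> MATCHES target
Only LFU produces the target set.

Answer: LFU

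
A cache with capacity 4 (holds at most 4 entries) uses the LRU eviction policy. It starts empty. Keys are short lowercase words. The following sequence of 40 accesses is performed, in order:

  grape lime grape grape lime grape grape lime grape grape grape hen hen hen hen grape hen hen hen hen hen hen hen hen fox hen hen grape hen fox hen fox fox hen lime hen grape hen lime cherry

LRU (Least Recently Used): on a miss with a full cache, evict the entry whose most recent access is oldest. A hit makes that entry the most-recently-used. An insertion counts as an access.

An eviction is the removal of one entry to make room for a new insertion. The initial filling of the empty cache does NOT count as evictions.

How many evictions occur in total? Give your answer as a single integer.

LRU simulation (capacity=4):
  1. access grape: MISS. Cache (LRU->MRU): [grape]
  2. access lime: MISS. Cache (LRU->MRU): [grape lime]
  3. access grape: HIT. Cache (LRU->MRU): [lime grape]
  4. access grape: HIT. Cache (LRU->MRU): [lime grape]
  5. access lime: HIT. Cache (LRU->MRU): [grape lime]
  6. access grape: HIT. Cache (LRU->MRU): [lime grape]
  7. access grape: HIT. Cache (LRU->MRU): [lime grape]
  8. access lime: HIT. Cache (LRU->MRU): [grape lime]
  9. access grape: HIT. Cache (LRU->MRU): [lime grape]
  10. access grape: HIT. Cache (LRU->MRU): [lime grape]
  11. access grape: HIT. Cache (LRU->MRU): [lime grape]
  12. access hen: MISS. Cache (LRU->MRU): [lime grape hen]
  13. access hen: HIT. Cache (LRU->MRU): [lime grape hen]
  14. access hen: HIT. Cache (LRU->MRU): [lime grape hen]
  15. access hen: HIT. Cache (LRU->MRU): [lime grape hen]
  16. access grape: HIT. Cache (LRU->MRU): [lime hen grape]
  17. access hen: HIT. Cache (LRU->MRU): [lime grape hen]
  18. access hen: HIT. Cache (LRU->MRU): [lime grape hen]
  19. access hen: HIT. Cache (LRU->MRU): [lime grape hen]
  20. access hen: HIT. Cache (LRU->MRU): [lime grape hen]
  21. access hen: HIT. Cache (LRU->MRU): [lime grape hen]
  22. access hen: HIT. Cache (LRU->MRU): [lime grape hen]
  23. access hen: HIT. Cache (LRU->MRU): [lime grape hen]
  24. access hen: HIT. Cache (LRU->MRU): [lime grape hen]
  25. access fox: MISS. Cache (LRU->MRU): [lime grape hen fox]
  26. access hen: HIT. Cache (LRU->MRU): [lime grape fox hen]
  27. access hen: HIT. Cache (LRU->MRU): [lime grape fox hen]
  28. access grape: HIT. Cache (LRU->MRU): [lime fox hen grape]
  29. access hen: HIT. Cache (LRU->MRU): [lime fox grape hen]
  30. access fox: HIT. Cache (LRU->MRU): [lime grape hen fox]
  31. access hen: HIT. Cache (LRU->MRU): [lime grape fox hen]
  32. access fox: HIT. Cache (LRU->MRU): [lime grape hen fox]
  33. access fox: HIT. Cache (LRU->MRU): [lime grape hen fox]
  34. access hen: HIT. Cache (LRU->MRU): [lime grape fox hen]
  35. access lime: HIT. Cache (LRU->MRU): [grape fox hen lime]
  36. access hen: HIT. Cache (LRU->MRU): [grape fox lime hen]
  37. access grape: HIT. Cache (LRU->MRU): [fox lime hen grape]
  38. access hen: HIT. Cache (LRU->MRU): [fox lime grape hen]
  39. access lime: HIT. Cache (LRU->MRU): [fox grape hen lime]
  40. access cherry: MISS, evict fox. Cache (LRU->MRU): [grape hen lime cherry]
Total: 35 hits, 5 misses, 1 evictions

Answer: 1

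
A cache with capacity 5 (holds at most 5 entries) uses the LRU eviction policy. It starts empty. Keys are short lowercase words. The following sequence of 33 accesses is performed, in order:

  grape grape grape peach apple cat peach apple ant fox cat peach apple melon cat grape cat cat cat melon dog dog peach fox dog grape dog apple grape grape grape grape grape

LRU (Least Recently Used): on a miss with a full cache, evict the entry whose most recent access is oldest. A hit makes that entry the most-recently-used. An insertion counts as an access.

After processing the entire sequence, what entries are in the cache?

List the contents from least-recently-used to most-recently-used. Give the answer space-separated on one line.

Answer: peach fox dog apple grape

Derivation:
LRU simulation (capacity=5):
  1. access grape: MISS. Cache (LRU->MRU): [grape]
  2. access grape: HIT. Cache (LRU->MRU): [grape]
  3. access grape: HIT. Cache (LRU->MRU): [grape]
  4. access peach: MISS. Cache (LRU->MRU): [grape peach]
  5. access apple: MISS. Cache (LRU->MRU): [grape peach apple]
  6. access cat: MISS. Cache (LRU->MRU): [grape peach apple cat]
  7. access peach: HIT. Cache (LRU->MRU): [grape apple cat peach]
  8. access apple: HIT. Cache (LRU->MRU): [grape cat peach apple]
  9. access ant: MISS. Cache (LRU->MRU): [grape cat peach apple ant]
  10. access fox: MISS, evict grape. Cache (LRU->MRU): [cat peach apple ant fox]
  11. access cat: HIT. Cache (LRU->MRU): [peach apple ant fox cat]
  12. access peach: HIT. Cache (LRU->MRU): [apple ant fox cat peach]
  13. access apple: HIT. Cache (LRU->MRU): [ant fox cat peach apple]
  14. access melon: MISS, evict ant. Cache (LRU->MRU): [fox cat peach apple melon]
  15. access cat: HIT. Cache (LRU->MRU): [fox peach apple melon cat]
  16. access grape: MISS, evict fox. Cache (LRU->MRU): [peach apple melon cat grape]
  17. access cat: HIT. Cache (LRU->MRU): [peach apple melon grape cat]
  18. access cat: HIT. Cache (LRU->MRU): [peach apple melon grape cat]
  19. access cat: HIT. Cache (LRU->MRU): [peach apple melon grape cat]
  20. access melon: HIT. Cache (LRU->MRU): [peach apple grape cat melon]
  21. access dog: MISS, evict peach. Cache (LRU->MRU): [apple grape cat melon dog]
  22. access dog: HIT. Cache (LRU->MRU): [apple grape cat melon dog]
  23. access peach: MISS, evict apple. Cache (LRU->MRU): [grape cat melon dog peach]
  24. access fox: MISS, evict grape. Cache (LRU->MRU): [cat melon dog peach fox]
  25. access dog: HIT. Cache (LRU->MRU): [cat melon peach fox dog]
  26. access grape: MISS, evict cat. Cache (LRU->MRU): [melon peach fox dog grape]
  27. access dog: HIT. Cache (LRU->MRU): [melon peach fox grape dog]
  28. access apple: MISS, evict melon. Cache (LRU->MRU): [peach fox grape dog apple]
  29. access grape: HIT. Cache (LRU->MRU): [peach fox dog apple grape]
  30. access grape: HIT. Cache (LRU->MRU): [peach fox dog apple grape]
  31. access grape: HIT. Cache (LRU->MRU): [peach fox dog apple grape]
  32. access grape: HIT. Cache (LRU->MRU): [peach fox dog apple grape]
  33. access grape: HIT. Cache (LRU->MRU): [peach fox dog apple grape]
Total: 20 hits, 13 misses, 8 evictions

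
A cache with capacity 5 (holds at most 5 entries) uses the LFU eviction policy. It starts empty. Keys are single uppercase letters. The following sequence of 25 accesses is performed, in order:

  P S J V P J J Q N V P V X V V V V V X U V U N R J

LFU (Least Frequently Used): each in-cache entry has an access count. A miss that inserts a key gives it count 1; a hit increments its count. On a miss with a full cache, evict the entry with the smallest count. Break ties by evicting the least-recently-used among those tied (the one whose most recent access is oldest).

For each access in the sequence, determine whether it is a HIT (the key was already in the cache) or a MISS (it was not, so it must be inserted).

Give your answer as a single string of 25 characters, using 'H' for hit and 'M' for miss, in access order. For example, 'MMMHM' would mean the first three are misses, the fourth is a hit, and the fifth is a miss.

Answer: MMMMHHHMMHHHMHHHHHHMHHMMH

Derivation:
LFU simulation (capacity=5):
  1. access P: MISS. Cache: [P(c=1)]
  2. access S: MISS. Cache: [P(c=1) S(c=1)]
  3. access J: MISS. Cache: [P(c=1) S(c=1) J(c=1)]
  4. access V: MISS. Cache: [P(c=1) S(c=1) J(c=1) V(c=1)]
  5. access P: HIT, count now 2. Cache: [S(c=1) J(c=1) V(c=1) P(c=2)]
  6. access J: HIT, count now 2. Cache: [S(c=1) V(c=1) P(c=2) J(c=2)]
  7. access J: HIT, count now 3. Cache: [S(c=1) V(c=1) P(c=2) J(c=3)]
  8. access Q: MISS. Cache: [S(c=1) V(c=1) Q(c=1) P(c=2) J(c=3)]
  9. access N: MISS, evict S(c=1). Cache: [V(c=1) Q(c=1) N(c=1) P(c=2) J(c=3)]
  10. access V: HIT, count now 2. Cache: [Q(c=1) N(c=1) P(c=2) V(c=2) J(c=3)]
  11. access P: HIT, count now 3. Cache: [Q(c=1) N(c=1) V(c=2) J(c=3) P(c=3)]
  12. access V: HIT, count now 3. Cache: [Q(c=1) N(c=1) J(c=3) P(c=3) V(c=3)]
  13. access X: MISS, evict Q(c=1). Cache: [N(c=1) X(c=1) J(c=3) P(c=3) V(c=3)]
  14. access V: HIT, count now 4. Cache: [N(c=1) X(c=1) J(c=3) P(c=3) V(c=4)]
  15. access V: HIT, count now 5. Cache: [N(c=1) X(c=1) J(c=3) P(c=3) V(c=5)]
  16. access V: HIT, count now 6. Cache: [N(c=1) X(c=1) J(c=3) P(c=3) V(c=6)]
  17. access V: HIT, count now 7. Cache: [N(c=1) X(c=1) J(c=3) P(c=3) V(c=7)]
  18. access V: HIT, count now 8. Cache: [N(c=1) X(c=1) J(c=3) P(c=3) V(c=8)]
  19. access X: HIT, count now 2. Cache: [N(c=1) X(c=2) J(c=3) P(c=3) V(c=8)]
  20. access U: MISS, evict N(c=1). Cache: [U(c=1) X(c=2) J(c=3) P(c=3) V(c=8)]
  21. access V: HIT, count now 9. Cache: [U(c=1) X(c=2) J(c=3) P(c=3) V(c=9)]
  22. access U: HIT, count now 2. Cache: [X(c=2) U(c=2) J(c=3) P(c=3) V(c=9)]
  23. access N: MISS, evict X(c=2). Cache: [N(c=1) U(c=2) J(c=3) P(c=3) V(c=9)]
  24. access R: MISS, evict N(c=1). Cache: [R(c=1) U(c=2) J(c=3) P(c=3) V(c=9)]
  25. access J: HIT, count now 4. Cache: [R(c=1) U(c=2) P(c=3) J(c=4) V(c=9)]
Total: 15 hits, 10 misses, 5 evictions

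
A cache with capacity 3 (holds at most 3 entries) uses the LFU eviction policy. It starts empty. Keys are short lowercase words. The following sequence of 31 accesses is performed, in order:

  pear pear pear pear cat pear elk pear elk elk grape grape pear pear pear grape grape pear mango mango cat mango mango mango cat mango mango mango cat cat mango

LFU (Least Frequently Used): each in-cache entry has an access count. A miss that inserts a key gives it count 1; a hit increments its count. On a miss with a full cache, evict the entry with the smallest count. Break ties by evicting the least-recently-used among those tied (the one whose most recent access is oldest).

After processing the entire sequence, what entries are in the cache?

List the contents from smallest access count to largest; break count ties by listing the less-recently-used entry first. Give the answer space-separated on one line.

Answer: mango grape pear

Derivation:
LFU simulation (capacity=3):
  1. access pear: MISS. Cache: [pear(c=1)]
  2. access pear: HIT, count now 2. Cache: [pear(c=2)]
  3. access pear: HIT, count now 3. Cache: [pear(c=3)]
  4. access pear: HIT, count now 4. Cache: [pear(c=4)]
  5. access cat: MISS. Cache: [cat(c=1) pear(c=4)]
  6. access pear: HIT, count now 5. Cache: [cat(c=1) pear(c=5)]
  7. access elk: MISS. Cache: [cat(c=1) elk(c=1) pear(c=5)]
  8. access pear: HIT, count now 6. Cache: [cat(c=1) elk(c=1) pear(c=6)]
  9. access elk: HIT, count now 2. Cache: [cat(c=1) elk(c=2) pear(c=6)]
  10. access elk: HIT, count now 3. Cache: [cat(c=1) elk(c=3) pear(c=6)]
  11. access grape: MISS, evict cat(c=1). Cache: [grape(c=1) elk(c=3) pear(c=6)]
  12. access grape: HIT, count now 2. Cache: [grape(c=2) elk(c=3) pear(c=6)]
  13. access pear: HIT, count now 7. Cache: [grape(c=2) elk(c=3) pear(c=7)]
  14. access pear: HIT, count now 8. Cache: [grape(c=2) elk(c=3) pear(c=8)]
  15. access pear: HIT, count now 9. Cache: [grape(c=2) elk(c=3) pear(c=9)]
  16. access grape: HIT, count now 3. Cache: [elk(c=3) grape(c=3) pear(c=9)]
  17. access grape: HIT, count now 4. Cache: [elk(c=3) grape(c=4) pear(c=9)]
  18. access pear: HIT, count now 10. Cache: [elk(c=3) grape(c=4) pear(c=10)]
  19. access mango: MISS, evict elk(c=3). Cache: [mango(c=1) grape(c=4) pear(c=10)]
  20. access mango: HIT, count now 2. Cache: [mango(c=2) grape(c=4) pear(c=10)]
  21. access cat: MISS, evict mango(c=2). Cache: [cat(c=1) grape(c=4) pear(c=10)]
  22. access mango: MISS, evict cat(c=1). Cache: [mango(c=1) grape(c=4) pear(c=10)]
  23. access mango: HIT, count now 2. Cache: [mango(c=2) grape(c=4) pear(c=10)]
  24. access mango: HIT, count now 3. Cache: [mango(c=3) grape(c=4) pear(c=10)]
  25. access cat: MISS, evict mango(c=3). Cache: [cat(c=1) grape(c=4) pear(c=10)]
  26. access mango: MISS, evict cat(c=1). Cache: [mango(c=1) grape(c=4) pear(c=10)]
  27. access mango: HIT, count now 2. Cache: [mango(c=2) grape(c=4) pear(c=10)]
  28. access mango: HIT, count now 3. Cache: [mango(c=3) grape(c=4) pear(c=10)]
  29. access cat: MISS, evict mango(c=3). Cache: [cat(c=1) grape(c=4) pear(c=10)]
  30. access cat: HIT, count now 2. Cache: [cat(c=2) grape(c=4) pear(c=10)]
  31. access mango: MISS, evict cat(c=2). Cache: [mango(c=1) grape(c=4) pear(c=10)]
Total: 20 hits, 11 misses, 8 evictions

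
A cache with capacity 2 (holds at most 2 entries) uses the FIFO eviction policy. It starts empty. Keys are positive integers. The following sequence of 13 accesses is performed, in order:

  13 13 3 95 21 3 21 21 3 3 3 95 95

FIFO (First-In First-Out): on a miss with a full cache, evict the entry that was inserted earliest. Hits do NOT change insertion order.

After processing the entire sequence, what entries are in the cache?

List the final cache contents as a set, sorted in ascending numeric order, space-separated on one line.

Answer: 3 95

Derivation:
FIFO simulation (capacity=2):
  1. access 13: MISS. Cache (old->new): [13]
  2. access 13: HIT. Cache (old->new): [13]
  3. access 3: MISS. Cache (old->new): [13 3]
  4. access 95: MISS, evict 13. Cache (old->new): [3 95]
  5. access 21: MISS, evict 3. Cache (old->new): [95 21]
  6. access 3: MISS, evict 95. Cache (old->new): [21 3]
  7. access 21: HIT. Cache (old->new): [21 3]
  8. access 21: HIT. Cache (old->new): [21 3]
  9. access 3: HIT. Cache (old->new): [21 3]
  10. access 3: HIT. Cache (old->new): [21 3]
  11. access 3: HIT. Cache (old->new): [21 3]
  12. access 95: MISS, evict 21. Cache (old->new): [3 95]
  13. access 95: HIT. Cache (old->new): [3 95]
Total: 7 hits, 6 misses, 4 evictions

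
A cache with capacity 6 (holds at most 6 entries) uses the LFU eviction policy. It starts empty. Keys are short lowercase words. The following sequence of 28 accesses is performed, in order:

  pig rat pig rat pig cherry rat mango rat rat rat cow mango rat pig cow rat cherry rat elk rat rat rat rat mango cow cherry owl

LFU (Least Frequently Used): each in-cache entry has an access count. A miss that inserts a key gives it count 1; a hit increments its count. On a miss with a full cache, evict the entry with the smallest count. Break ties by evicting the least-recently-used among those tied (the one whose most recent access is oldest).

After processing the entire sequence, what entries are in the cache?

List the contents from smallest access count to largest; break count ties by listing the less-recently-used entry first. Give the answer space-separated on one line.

LFU simulation (capacity=6):
  1. access pig: MISS. Cache: [pig(c=1)]
  2. access rat: MISS. Cache: [pig(c=1) rat(c=1)]
  3. access pig: HIT, count now 2. Cache: [rat(c=1) pig(c=2)]
  4. access rat: HIT, count now 2. Cache: [pig(c=2) rat(c=2)]
  5. access pig: HIT, count now 3. Cache: [rat(c=2) pig(c=3)]
  6. access cherry: MISS. Cache: [cherry(c=1) rat(c=2) pig(c=3)]
  7. access rat: HIT, count now 3. Cache: [cherry(c=1) pig(c=3) rat(c=3)]
  8. access mango: MISS. Cache: [cherry(c=1) mango(c=1) pig(c=3) rat(c=3)]
  9. access rat: HIT, count now 4. Cache: [cherry(c=1) mango(c=1) pig(c=3) rat(c=4)]
  10. access rat: HIT, count now 5. Cache: [cherry(c=1) mango(c=1) pig(c=3) rat(c=5)]
  11. access rat: HIT, count now 6. Cache: [cherry(c=1) mango(c=1) pig(c=3) rat(c=6)]
  12. access cow: MISS. Cache: [cherry(c=1) mango(c=1) cow(c=1) pig(c=3) rat(c=6)]
  13. access mango: HIT, count now 2. Cache: [cherry(c=1) cow(c=1) mango(c=2) pig(c=3) rat(c=6)]
  14. access rat: HIT, count now 7. Cache: [cherry(c=1) cow(c=1) mango(c=2) pig(c=3) rat(c=7)]
  15. access pig: HIT, count now 4. Cache: [cherry(c=1) cow(c=1) mango(c=2) pig(c=4) rat(c=7)]
  16. access cow: HIT, count now 2. Cache: [cherry(c=1) mango(c=2) cow(c=2) pig(c=4) rat(c=7)]
  17. access rat: HIT, count now 8. Cache: [cherry(c=1) mango(c=2) cow(c=2) pig(c=4) rat(c=8)]
  18. access cherry: HIT, count now 2. Cache: [mango(c=2) cow(c=2) cherry(c=2) pig(c=4) rat(c=8)]
  19. access rat: HIT, count now 9. Cache: [mango(c=2) cow(c=2) cherry(c=2) pig(c=4) rat(c=9)]
  20. access elk: MISS. Cache: [elk(c=1) mango(c=2) cow(c=2) cherry(c=2) pig(c=4) rat(c=9)]
  21. access rat: HIT, count now 10. Cache: [elk(c=1) mango(c=2) cow(c=2) cherry(c=2) pig(c=4) rat(c=10)]
  22. access rat: HIT, count now 11. Cache: [elk(c=1) mango(c=2) cow(c=2) cherry(c=2) pig(c=4) rat(c=11)]
  23. access rat: HIT, count now 12. Cache: [elk(c=1) mango(c=2) cow(c=2) cherry(c=2) pig(c=4) rat(c=12)]
  24. access rat: HIT, count now 13. Cache: [elk(c=1) mango(c=2) cow(c=2) cherry(c=2) pig(c=4) rat(c=13)]
  25. access mango: HIT, count now 3. Cache: [elk(c=1) cow(c=2) cherry(c=2) mango(c=3) pig(c=4) rat(c=13)]
  26. access cow: HIT, count now 3. Cache: [elk(c=1) cherry(c=2) mango(c=3) cow(c=3) pig(c=4) rat(c=13)]
  27. access cherry: HIT, count now 3. Cache: [elk(c=1) mango(c=3) cow(c=3) cherry(c=3) pig(c=4) rat(c=13)]
  28. access owl: MISS, evict elk(c=1). Cache: [owl(c=1) mango(c=3) cow(c=3) cherry(c=3) pig(c=4) rat(c=13)]
Total: 21 hits, 7 misses, 1 evictions

Answer: owl mango cow cherry pig rat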